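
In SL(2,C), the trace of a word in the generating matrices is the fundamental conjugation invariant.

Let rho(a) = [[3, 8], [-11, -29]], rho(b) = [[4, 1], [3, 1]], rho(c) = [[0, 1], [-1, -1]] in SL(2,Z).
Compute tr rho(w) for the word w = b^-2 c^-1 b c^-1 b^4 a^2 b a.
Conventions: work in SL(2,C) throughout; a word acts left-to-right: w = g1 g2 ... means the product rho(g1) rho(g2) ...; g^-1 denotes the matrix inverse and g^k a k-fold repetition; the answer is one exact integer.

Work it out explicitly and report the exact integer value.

rho(b^-1) = [[1, -1], [-3, 4]]
... * rho(b^-1) = [[1, -1], [-3, 4]]  ->  [[4, -5], [-15, 19]]
... * rho(c^-1) = [[-1, -1], [1, 0]]  ->  [[-9, -4], [34, 15]]
... * rho(b) = [[4, 1], [3, 1]]  ->  [[-48, -13], [181, 49]]
... * rho(c^-1) = [[-1, -1], [1, 0]]  ->  [[35, 48], [-132, -181]]
... * rho(b) = [[4, 1], [3, 1]]  ->  [[284, 83], [-1071, -313]]
... * rho(b) = [[4, 1], [3, 1]]  ->  [[1385, 367], [-5223, -1384]]
... * rho(b) = [[4, 1], [3, 1]]  ->  [[6641, 1752], [-25044, -6607]]
... * rho(b) = [[4, 1], [3, 1]]  ->  [[31820, 8393], [-119997, -31651]]
... * rho(a) = [[3, 8], [-11, -29]]  ->  [[3137, 11163], [-11830, -42097]]
... * rho(a) = [[3, 8], [-11, -29]]  ->  [[-113382, -298631], [427577, 1126173]]
... * rho(b) = [[4, 1], [3, 1]]  ->  [[-1349421, -412013], [5088827, 1553750]]
... * rho(a) = [[3, 8], [-11, -29]]  ->  [[483880, 1153009], [-1824769, -4348134]]
tr = 483880 + -4348134 = -3864254

-3864254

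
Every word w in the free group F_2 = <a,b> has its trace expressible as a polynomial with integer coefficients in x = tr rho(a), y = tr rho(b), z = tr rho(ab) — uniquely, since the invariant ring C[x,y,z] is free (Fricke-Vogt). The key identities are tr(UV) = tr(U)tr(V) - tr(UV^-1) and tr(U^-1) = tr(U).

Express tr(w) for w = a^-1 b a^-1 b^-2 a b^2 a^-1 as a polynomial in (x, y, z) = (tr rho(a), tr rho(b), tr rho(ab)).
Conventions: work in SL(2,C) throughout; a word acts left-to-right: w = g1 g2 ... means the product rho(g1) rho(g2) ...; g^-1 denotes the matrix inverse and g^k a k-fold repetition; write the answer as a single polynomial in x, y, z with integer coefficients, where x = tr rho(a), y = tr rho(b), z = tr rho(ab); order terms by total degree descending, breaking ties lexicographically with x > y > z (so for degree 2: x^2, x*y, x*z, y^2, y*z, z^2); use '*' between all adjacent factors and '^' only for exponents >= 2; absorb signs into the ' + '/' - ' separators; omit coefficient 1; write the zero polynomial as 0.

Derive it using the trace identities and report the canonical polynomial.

-x^3*y^4*z + x^4*y^3 + x^2*y^5 + 2*x^2*y^3*z^2 - x^3*y^2*z - x*y^2*z^3 - 5*x^2*y^3 - y^5 - y^3*z^2 + 3*x*y^2*z + 2*x^2*y + 5*y^3 + y*z^2 - x*z - 5*y

trace(b^2) = trace(b) trace(b) - trace(1)  (reduce the b square) = y^2 - 2
trace(b^3) = trace(b) trace(b^2) - trace(b)  (reduce the b square) = y^3 - 3*y
trace(b a b) = trace(b) trace(a b) - trace(a)  (reduce the b square) = y*z - x
trace(b^3 a) = trace(b) trace(b a b) - trace(b a)  (reduce the b square) = y^2*z - x*y - z
trace(b^2 a^-1 b) = trace(b^3) trace(a) - trace(b^3 a)  (eliminate a^-1) = x*y^3 - y^2*z - 2*x*y + z
trace(b^2 a b^2) = trace(b) trace(b a b^2) - trace(b a b)  (reduce the b square) = y^3*z - x*y^2 - 2*y*z + x
trace(a b a b) = trace(a b) trace(a b) - trace(1)  (split on a) = z^2 - 2
trace(a b a) = trace(a) trace(b a) - trace(b)  (reduce the a square) = x*z - y
trace(a b^2 a b) = trace(b) trace(a b a b) - trace(a b a)  (reduce the b square) = y*z^2 - x*z - y
trace(a^2) = trace(a) trace(a) - trace(1)  (reduce the a square) = x^2 - 2
trace(a b^2 a) = trace(b) trace(a^2 b) - trace(a^2)  (reduce the b square) = x*y*z - x^2 - y^2 + 2
trace(b^2 a b^2 a) = trace(b) trace(a b^2 a b) - trace(a b^2 a)  (reduce the b square) = y^2*z^2 - 2*x*y*z + x^2 - 2
trace(b a b^2 a^-1 b) = trace(b^2 a b^2) trace(a) - trace(b^2 a b^2 a)  (eliminate a^-1) = x*y^3*z - x^2*y^2 - y^2*z^2 + 2
trace(b a b a b^2) = trace(b) trace(a b a b^2) - trace(a b a b)  (reduce the b square) = y^2*z^2 - x*y*z - y^2 - z^2 + 2
trace(a b a b a b) = trace(b a b a) trace(b a) - trace(a b)  (split on b) = z^3 - 3*z
trace(a b a b a) = trace(a) trace(b a b a) - trace(b a b)  (reduce the a square) = x*z^2 - y*z - x
trace(b a b a b^2 a) = trace(b) trace(a b a b a b) - trace(a b a b a)  (reduce the b square) = y*z^3 - x*z^2 - 2*y*z + x
trace(b a b^2 a^-1 b a) = trace(b a b a b^2) trace(a) - trace(b a b a b^2 a)  (eliminate a^-1) = x*y^2*z^2 - x^2*y*z - y*z^3 - x*y^2 + 2*y*z + x
trace(a b^2 a^-1 b a^-1 b) = trace(b a b^2 a^-1 b) trace(a) - trace(b a b^2 a^-1 b a)  (eliminate a^-1) = x^2*y^3*z - x^3*y^2 - 2*x*y^2*z^2 + x^2*y*z + y*z^3 + x*y^2 - 2*y*z + x
trace(b^-1 a b^2 a^-1 b a^-1) = trace(a b^2 a^-1 b a^-1) trace(b) - trace(a b^2 a^-1 b a^-1 b)  (eliminate b^-1) = -x^2*y^3*z + x^3*y^2 + x*y^4 + 2*x*y^2*z^2 - x^2*y*z - y^3*z - y*z^3 - 3*x*y^2 + 3*y*z - x
trace(a^-1 b a^-1 b^-2 a b^2) = trace(b^-1 a b^2 a^-1 b a^-1) trace(b) - trace(b^-1 a b^2 a^-1 b a^-1 b)  (eliminate b^-1) = -x^2*y^4*z + x^3*y^3 + x*y^5 + 2*x*y^3*z^2 - x^2*y^2*z - y^4*z - y^2*z^3 - 4*x*y^3 + 4*y^2*z + x*y - z
trace(a b^3 a) = trace(b) trace(a^2 b^2) - trace(a^2 b)  (reduce the b square) = x*y^2*z - x^2*y - y^3 - x*z + 3*y
trace(b^-1 a b^3 a) = trace(a b^3 a) trace(b) - trace(a b^3 a b)  (eliminate b^-1) = x*y^3*z - x^2*y^2 - y^4 - y^2*z^2 + 4*y^2 + z^2 - 2
trace(a b^3 a^-1 b^-1) = trace(b^-1 a b^3) trace(a) - trace(b^-1 a b^3 a)  (eliminate a^-1) = -x*y^3*z + x^2*y^2 + y^4 + y^2*z^2 + x*y*z - x^2 - 4*y^2 - z^2 + 2
trace(b a^-1 b^-2 a b^2) = trace(a b^3 a^-1 b^-1) trace(b) - trace(a b^3 a^-1)  (eliminate b^-1) = -x*y^4*z + x^2*y^3 + y^5 + y^3*z^2 + x*y^2*z - x^2*y - 5*y^3 - y*z^2 + 5*y
trace(a^-1 b a^-1 b^-2 a b^2 a^-1) = trace(a^-1 b a^-1 b^-2 a b^2) trace(a) - trace(a^-1 b a^-1 b^-2 a b^2 a)  (eliminate a^-1) = -x^3*y^4*z + x^4*y^3 + x^2*y^5 + 2*x^2*y^3*z^2 - x^3*y^2*z - x*y^2*z^3 - 5*x^2*y^3 - y^5 - y^3*z^2 + 3*x*y^2*z + 2*x^2*y + 5*y^3 + y*z^2 - x*z - 5*y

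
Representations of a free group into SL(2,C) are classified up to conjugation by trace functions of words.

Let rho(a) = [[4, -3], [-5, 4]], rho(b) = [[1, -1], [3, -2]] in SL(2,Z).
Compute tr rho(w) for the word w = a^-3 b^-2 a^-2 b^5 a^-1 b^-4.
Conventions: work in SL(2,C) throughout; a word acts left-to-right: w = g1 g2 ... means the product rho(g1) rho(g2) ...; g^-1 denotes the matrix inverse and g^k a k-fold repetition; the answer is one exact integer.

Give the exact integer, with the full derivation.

rho(a^-1) = [[4, 3], [5, 4]]
... * rho(a^-1) = [[4, 3], [5, 4]]  ->  [[31, 24], [40, 31]]
... * rho(a^-1) = [[4, 3], [5, 4]]  ->  [[244, 189], [315, 244]]
... * rho(b^-1) = [[-2, 1], [-3, 1]]  ->  [[-1055, 433], [-1362, 559]]
... * rho(b^-1) = [[-2, 1], [-3, 1]]  ->  [[811, -622], [1047, -803]]
... * rho(a^-1) = [[4, 3], [5, 4]]  ->  [[134, -55], [173, -71]]
... * rho(a^-1) = [[4, 3], [5, 4]]  ->  [[261, 182], [337, 235]]
... * rho(b) = [[1, -1], [3, -2]]  ->  [[807, -625], [1042, -807]]
... * rho(b) = [[1, -1], [3, -2]]  ->  [[-1068, 443], [-1379, 572]]
... * rho(b) = [[1, -1], [3, -2]]  ->  [[261, 182], [337, 235]]
... * rho(b) = [[1, -1], [3, -2]]  ->  [[807, -625], [1042, -807]]
... * rho(b) = [[1, -1], [3, -2]]  ->  [[-1068, 443], [-1379, 572]]
... * rho(a^-1) = [[4, 3], [5, 4]]  ->  [[-2057, -1432], [-2656, -1849]]
... * rho(b^-1) = [[-2, 1], [-3, 1]]  ->  [[8410, -3489], [10859, -4505]]
... * rho(b^-1) = [[-2, 1], [-3, 1]]  ->  [[-6353, 4921], [-8203, 6354]]
... * rho(b^-1) = [[-2, 1], [-3, 1]]  ->  [[-2057, -1432], [-2656, -1849]]
... * rho(b^-1) = [[-2, 1], [-3, 1]]  ->  [[8410, -3489], [10859, -4505]]
tr = 8410 + -4505 = 3905

3905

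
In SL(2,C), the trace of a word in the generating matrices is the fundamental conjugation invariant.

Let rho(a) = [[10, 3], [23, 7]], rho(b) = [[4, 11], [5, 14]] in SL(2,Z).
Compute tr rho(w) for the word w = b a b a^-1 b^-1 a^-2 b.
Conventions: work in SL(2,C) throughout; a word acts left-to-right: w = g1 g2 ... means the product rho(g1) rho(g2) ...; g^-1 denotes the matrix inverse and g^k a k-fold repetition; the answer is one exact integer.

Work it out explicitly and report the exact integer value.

-5119631326

rho(b) = [[4, 11], [5, 14]]
... * rho(a) = [[10, 3], [23, 7]]  ->  [[293, 89], [372, 113]]
... * rho(b) = [[4, 11], [5, 14]]  ->  [[1617, 4469], [2053, 5674]]
... * rho(a^-1) = [[7, -3], [-23, 10]]  ->  [[-91468, 39839], [-116131, 50581]]
... * rho(b^-1) = [[14, -11], [-5, 4]]  ->  [[-1479747, 1165504], [-1878739, 1479765]]
... * rho(a^-1) = [[7, -3], [-23, 10]]  ->  [[-37164821, 16094281], [-47185768, 20433867]]
... * rho(a^-1) = [[7, -3], [-23, 10]]  ->  [[-630322210, 272437273], [-800279317, 345895974]]
... * rho(b) = [[4, 11], [5, 14]]  ->  [[-1159102475, -3119422488], [-1471637398, -3960528851]]
tr = -1159102475 + -3960528851 = -5119631326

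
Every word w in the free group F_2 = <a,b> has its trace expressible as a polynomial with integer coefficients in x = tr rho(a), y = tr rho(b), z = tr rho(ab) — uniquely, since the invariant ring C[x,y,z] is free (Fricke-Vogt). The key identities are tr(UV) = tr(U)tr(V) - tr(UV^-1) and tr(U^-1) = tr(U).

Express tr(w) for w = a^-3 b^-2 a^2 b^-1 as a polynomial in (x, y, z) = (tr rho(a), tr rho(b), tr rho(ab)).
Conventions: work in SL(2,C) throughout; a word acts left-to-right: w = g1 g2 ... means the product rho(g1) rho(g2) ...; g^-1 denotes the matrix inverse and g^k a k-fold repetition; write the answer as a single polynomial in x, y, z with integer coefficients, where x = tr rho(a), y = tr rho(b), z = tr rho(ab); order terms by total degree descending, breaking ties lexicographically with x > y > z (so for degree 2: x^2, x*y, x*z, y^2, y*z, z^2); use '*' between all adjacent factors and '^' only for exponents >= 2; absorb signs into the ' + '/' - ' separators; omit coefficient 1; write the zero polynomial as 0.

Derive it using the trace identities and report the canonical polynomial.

x^4*y^2*z - x^5*y - x^3*y^3 - x^3*y*z^2 - x^2*y^2*z + 5*x^3*y + x*y^3 + x*y*z^2 + y^2*z - 5*x*y - z

and trace(a^-1) = trace(a) = x
trace(a^-1 b) = trace(b) * trace(a) - trace(b a) = x*y - z
trace(b^-1 a^-1) = trace(a^-1) * trace(b) - trace(a^-1 b) = z
and trace(a^-1 b^-2) = trace(b^-1 a^-1) * trace(b) - trace(b^-1 a^-1 b) = y*z - x
next, trace(a^2) = trace(a) * trace(a) - trace(1) = x^2 - 2
trace(a b a) = trace(a) * trace(b a) - trace(b) = x*z - y
trace(a^2 b a) = trace(a) * trace(a b a) - trace(a b) = x^2*z - x*y - z
trace(b a b a) = trace(a b) * trace(a b) - trace(1)   [split at repeated a] = z^2 - 2
and trace(a^2 b a b) = trace(a) * trace(b a b a) - trace(b a b) = x*z^2 - y*z - x
trace(b^-1 a^2 b a) = trace(a^2 b a) * trace(b) - trace(a^2 b a b) = x^2*y*z - x*y^2 - x*z^2 + x
trace(a^2 b a^-1 b^-1) = trace(b^-1 a^2 b) * trace(a) - trace(b^-1 a^2 b a) = -x^2*y*z + x^3 + x*y^2 + x*z^2 - 3*x
and trace(a^-1 b^-2 a^2 b) = trace(a^2 b a^-1 b^-1) * trace(b) - trace(a^2 b a^-1) = -x^2*y^2*z + x^3*y + x*y^3 + x*y*z^2 - 3*x*y - z
and trace(b^-1 a^2) = trace(a^2) * trace(b) - trace(a^2 b) = x^2*y - x*z - y
next, trace(a^-2 b^-2 a^2 b) = trace(a^-1 b^-2 a^2 b) * trace(a) - trace(a^-1 b^-2 a^2 b a) = -x^3*y^2*z + x^4*y + x^2*y^3 + x^2*y*z^2 - 4*x^2*y + y
trace(a^-3 b^-2 a^2 b) = trace(a^-2 b^-2 a^2 b) * trace(a) - trace(a^-2 b^-2 a^2 b a) = -x^4*y^2*z + x^5*y + x^3*y^3 + x^3*y*z^2 + x^2*y^2*z - 5*x^3*y - x*y^3 - x*y*z^2 + 4*x*y + z
and trace(a^-3 b^-2 a^2 b^-1) = trace(a^-3 b^-2 a^2) * trace(b) - trace(a^-3 b^-2 a^2 b) = x^4*y^2*z - x^5*y - x^3*y^3 - x^3*y*z^2 - x^2*y^2*z + 5*x^3*y + x*y^3 + x*y*z^2 + y^2*z - 5*x*y - z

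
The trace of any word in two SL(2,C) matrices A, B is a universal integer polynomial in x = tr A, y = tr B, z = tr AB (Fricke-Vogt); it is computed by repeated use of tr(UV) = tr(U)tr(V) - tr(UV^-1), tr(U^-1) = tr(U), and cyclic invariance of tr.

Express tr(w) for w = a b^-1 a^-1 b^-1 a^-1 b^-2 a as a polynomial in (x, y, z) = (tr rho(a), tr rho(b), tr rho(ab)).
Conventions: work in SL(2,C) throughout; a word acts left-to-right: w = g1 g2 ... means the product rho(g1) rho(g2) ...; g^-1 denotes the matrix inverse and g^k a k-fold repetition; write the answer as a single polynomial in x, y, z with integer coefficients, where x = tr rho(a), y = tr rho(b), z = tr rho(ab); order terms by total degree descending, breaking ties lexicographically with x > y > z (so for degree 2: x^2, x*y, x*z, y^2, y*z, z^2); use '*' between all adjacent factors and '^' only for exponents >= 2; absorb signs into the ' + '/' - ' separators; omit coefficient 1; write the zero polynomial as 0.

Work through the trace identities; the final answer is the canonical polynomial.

x^2*y^2*z^2 - x^3*y*z - x*y*z^3 - x^2*y^2 - y^2*z^2 + 3*x*y*z + x^2 + y^2 + z^2 - 2

trace(a^2) = trace(a) * trace(a) - trace(1) = x^2 - 2
trace(a^2 b) = trace(a) * trace(b a) - trace(b) = x*z - y
trace(a^2 b^-1) = trace(a^2) * trace(b) - trace(a^2 b) = x^2*y - x*z - y
trace(a^2 b^-2) = trace(a^2 b^-1) * trace(b) - trace(a^2) = x^2*y^2 - x*y*z - x^2 - y^2 + 2
trace(b^-2 a^2 b^-1) = trace(a^2 b^-2) * trace(b) - trace(a^2 b^-1) = x^2*y^3 - x*y^2*z - 2*x^2*y - y^3 + x*z + 3*y
trace(b^-3 a^2 b^-1) = trace(b^-2 a^2 b^-1) * trace(b) - trace(b^-2 a^2) = x^2*y^4 - x*y^3*z - 3*x^2*y^2 - y^4 + 2*x*y*z + x^2 + 4*y^2 - 2
trace(a^3) = trace(a) * trace(a^2) - trace(a) = x^3 - 3*x
trace(a^3 b) = trace(a) * trace(a b a) - trace(a b) = x^2*z - x*y - z
trace(a^2 b^-1 a) = trace(a^3) * trace(b) - trace(a^3 b) = x^3*y - x^2*z - 2*x*y + z
trace(b a b a) = trace(a b) * trace(a b) - trace(1) = z^2 - 2
trace(b a b) = trace(b) * trace(a b) - trace(a) = y*z - x
trace(a b a^2 b) = trace(a) * trace(b a b a) - trace(b a b) = x*z^2 - y*z - x
trace(a^2 b^-1 a b) = trace(a b a^2) * trace(b) - trace(a b a^2 b) = x^2*y*z - x*y^2 - x*z^2 + x
trace(a^2 b^-1 a b^-1) = trace(a^2 b^-1 a) * trace(b) - trace(a^2 b^-1 a b) = x^3*y^2 - 2*x^2*y*z - x*y^2 + x*z^2 + y*z - x
trace(b^-2 a^2 b^-1 a) = trace(a^2 b^-1 a b^-1) * trace(b) - trace(a^2 b^-1 a) = x^3*y^3 - 2*x^2*y^2*z - x^3*y - x*y^3 + x*y*z^2 + x^2*z + y^2*z + x*y - z
trace(b^-3 a^2 b^-1 a) = trace(b^-2 a^2 b^-1 a) * trace(b) - trace(b^-2 a^2 b^-1 a b) = x^3*y^4 - 2*x^2*y^3*z - 2*x^3*y^2 - x*y^4 + x*y^2*z^2 + 3*x^2*y*z + y^3*z + 2*x*y^2 - x*z^2 - 2*y*z + x
trace(b^-2 a^2 b^-1 a^-1 b^-1) = trace(b^-3 a^2 b^-1) * trace(a) - trace(b^-3 a^2 b^-1 a) = x^2*y^3*z - x^3*y^2 - x*y^2*z^2 - x^2*y*z - y^3*z + x^3 + 2*x*y^2 + x*z^2 + 2*y*z - 3*x
trace(a b^-1 a b) = trace(a b a) * trace(b) - trace(a b a b) = x*y*z - y^2 - z^2 + 2
trace(b^-1 a b^-1 a) = trace(a b^-1 a) * trace(b) - trace(a b^-1 a b) = x^2*y^2 - 2*x*y*z + z^2 - 2
trace(a^3 b a) = trace(a) * trace(a^2 b a) - trace(a^2 b) = x^3*z - x^2*y - 2*x*z + y
trace(a^3 b a b) = trace(a) * trace(a b a b a) - trace(a b a b) = x^2*z^2 - x*y*z - x^2 - z^2 + 2
trace(a^2 b a b^-1 a) = trace(a^3 b a) * trace(b) - trace(a^3 b a b) = x^3*y*z - x^2*y^2 - x^2*z^2 - x*y*z + x^2 + y^2 + z^2 - 2
trace(b^2) = trace(b) * trace(b) - trace(1) = y^2 - 2
trace(b a^2 b) = trace(a) * trace(b^2 a) - trace(b^2) = x*y*z - x^2 - y^2 + 2
trace(a b a^2 b a) = trace(a) * trace(b a^2 b a) - trace(b a^2 b) = x^2*z^2 - 2*x*y*z + y^2 - 2
trace(b a b a b a) = trace(a b) * trace(a b a b) - trace(a^-1 b^-1) = z^3 - 3*z
trace(b a b a b) = trace(b) * trace(a b a b) - trace(a b a) = y*z^2 - x*z - y
trace(a b a^2 b a b) = trace(a) * trace(b a b a b a) - trace(b a b a b) = x*z^3 - y*z^2 - 2*x*z + y
trace(a^2 b a b^-1 a b) = trace(a b a^2 b a) * trace(b) - trace(a b a^2 b a b) = x^2*y*z^2 - 2*x*y^2*z - x*z^3 + y^3 + y*z^2 + 2*x*z - 3*y
trace(b^-1 a b^-1 a^2 b a) = trace(a^2 b a b^-1 a) * trace(b) - trace(a^2 b a b^-1 a b) = x^3*y^2*z - x^2*y^3 - 2*x^2*y*z^2 + x*y^2*z + x*z^3 + x^2*y - 2*x*z + y
trace(a^-1 b^-1 a b^-1 a^2 b) = trace(b^-1 a b^-1 a^2 b) * trace(a) - trace(b^-1 a b^-1 a^2 b a) = -x^3*y^2*z + x^4*y + x^2*y^3 + 2*x^2*y*z^2 - x^3*z - x*y^2*z - x*z^3 - 3*x^2*y + 3*x*z - y
trace(a^2 b^-1 a^-1 b^-1 a b^-1) = trace(a^-1 b^-1 a b^-1 a^2) * trace(b) - trace(a^-1 b^-1 a b^-1 a^2 b) = x^3*y^2*z - x^4*y - 2*x^2*y*z^2 + x^3*z - x*y^2*z + x*z^3 + 3*x^2*y + y*z^2 - 3*x*z - y
trace(b a^3 b) = trace(a) * trace(b^2 a^2) - trace(b^2 a) = x^2*y*z - x^3 - x*y^2 - y*z + 3*x
trace(a^3 b a^-1 b) = trace(b a^3 b) * trace(a) - trace(b a^3 b a) = x^3*y*z - x^4 - x^2*y^2 - x^2*z^2 + 4*x^2 + z^2 - 2
trace(a^-1 b^-1 a^3 b) = trace(a^3 b a^-1) * trace(b) - trace(a^3 b a^-1 b) = -x^3*y*z + x^4 + x^2*y^2 + x^2*z^2 + x*y*z - 4*x^2 - y^2 - z^2 + 2
trace(a^2 b^-1 a^-1 b^-1 a) = trace(a^-1 b^-1 a^3) * trace(b) - trace(a^-1 b^-1 a^3 b) = x^3*y*z - x^4 - x^2*z^2 - 2*x*y*z + 4*x^2 + z^2 - 2
trace(b^-2 a^2 b^-1 a^-1 b^-1 a) = trace(a^2 b^-1 a^-1 b^-1 a b^-1) * trace(b) - trace(a^2 b^-1 a^-1 b^-1 a) = x^3*y^3*z - x^4*y^2 - 2*x^2*y^2*z^2 - x*y^3*z + x*y*z^3 + x^4 + 3*x^2*y^2 + x^2*z^2 + y^2*z^2 - x*y*z - 4*x^2 - y^2 - z^2 + 2
trace(a b^-1 a^-1 b^-1 a^-1 b^-2 a) = trace(b^-2 a^2 b^-1 a^-1 b^-1) * trace(a) - trace(b^-2 a^2 b^-1 a^-1 b^-1 a) = x^2*y^2*z^2 - x^3*y*z - x*y*z^3 - x^2*y^2 - y^2*z^2 + 3*x*y*z + x^2 + y^2 + z^2 - 2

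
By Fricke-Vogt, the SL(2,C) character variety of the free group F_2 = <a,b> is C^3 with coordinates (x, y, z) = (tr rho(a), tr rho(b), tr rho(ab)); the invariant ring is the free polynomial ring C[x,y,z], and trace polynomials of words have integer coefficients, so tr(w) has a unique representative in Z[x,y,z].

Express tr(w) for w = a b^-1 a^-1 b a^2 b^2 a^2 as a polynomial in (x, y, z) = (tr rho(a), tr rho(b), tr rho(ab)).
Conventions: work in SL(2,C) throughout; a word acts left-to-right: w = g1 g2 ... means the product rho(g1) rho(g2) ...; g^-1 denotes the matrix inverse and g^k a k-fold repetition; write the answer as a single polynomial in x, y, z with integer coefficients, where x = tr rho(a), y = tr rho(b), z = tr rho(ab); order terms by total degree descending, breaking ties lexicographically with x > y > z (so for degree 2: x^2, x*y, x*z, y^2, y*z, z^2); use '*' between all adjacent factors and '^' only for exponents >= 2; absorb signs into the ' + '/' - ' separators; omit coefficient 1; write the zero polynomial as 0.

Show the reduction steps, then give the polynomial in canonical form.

and tr(b a b a) = tr(b a) * tr(b a) - tr(1)   [split at repeated b] = z^2 - 2
next, tr(b a b) = tr(b) * tr(a b) - tr(a) = y*z - x
next, tr(b a^2 b a) = tr(a) * tr(b a b a) - tr(b a b) = x*z^2 - y*z - x
tr(a^2 b) = tr(a) * tr(b a) - tr(b) = x*z - y
tr(a^2) = tr(a) * tr(a) - tr(1) = x^2 - 2
tr(b a^2 b) = tr(b) * tr(a^2 b) - tr(a^2) = x*y*z - x^2 - y^2 + 2
tr(a^2 b a^2 b) = tr(a) * tr(b a^2 b a) - tr(b a^2 b) = x^2*z^2 - 2*x*y*z + y^2 - 2
tr(a b a^2) = tr(a) * tr(b a^2) - tr(b a) = x^2*z - x*y - z
next, tr(a^2 b a^2) = tr(a) * tr(a b a^2) - tr(a b a) = x^3*z - x^2*y - 2*x*z + y
and tr(b a^2 b^2 a^2) = tr(b) * tr(a^2 b a^2 b) - tr(a^2 b a^2) = x^2*y*z^2 - x^3*z - 2*x*y^2*z + x^2*y + y^3 + 2*x*z - 3*y
and tr(b a b^2 a^2) = tr(b) * tr(a^2 b a b) - tr(a^2 b a) = x*y*z^2 - x^2*z - y^2*z + z
and tr(b a b^2 a) = tr(b) * tr(a b a b) - tr(a b a) = y*z^2 - x*z - y
next, tr(a b^2 a^3 b) = tr(a) * tr(b a b^2 a^2) - tr(b a b^2 a) = x^2*y*z^2 - x^3*z - x*y^2*z - y*z^2 + 2*x*z + y
tr(a^3) = tr(a) * tr(a^2) - tr(a) = x^3 - 3*x
tr(a^4) = tr(a) * tr(a^3) - tr(a^2) = x^4 - 4*x^2 + 2
tr(a b^2 a^3) = tr(b) * tr(a^4 b) - tr(a^4) = x^3*y*z - x^4 - x^2*y^2 - 2*x*y*z + 4*x^2 + y^2 - 2
and tr(b^2 a^3 b^2 a) = tr(b) * tr(a b^2 a^3 b) - tr(a b^2 a^3) = x^2*y^2*z^2 - 2*x^3*y*z - x*y^3*z + x^4 + x^2*y^2 - y^2*z^2 + 4*x*y*z - 4*x^2 + 2
tr(a b^3 a) = tr(b) * tr(a^2 b^2) - tr(a^2 b) = x*y^2*z - x^2*y - y^3 - x*z + 3*y
tr(a b^3) = tr(b) * tr(a b^2) - tr(a b) = y^2*z - x*y - z
tr(b a^3 b^2) = tr(a) * tr(a b^3 a) - tr(a b^3) = x^2*y^2*z - x^3*y - x*y^3 - x^2*z - y^2*z + 4*x*y + z
and tr(b a^3 b) = tr(a) * tr(b^2 a^2) - tr(b^2 a) = x^2*y*z - x^3 - x*y^2 - y*z + 3*x
next, tr(b^2 a^3 b^2) = tr(b) * tr(b a^3 b^2) - tr(b a^3 b) = x^2*y^3*z - x^3*y^2 - x*y^4 - 2*x^2*y*z - y^3*z + x^3 + 5*x*y^2 + 2*y*z - 3*x
tr(b a^2 b^2 a^3 b) = tr(a) * tr(b^2 a^3 b^2 a) - tr(b^2 a^3 b^2) = x^3*y^2*z^2 - 2*x^4*y*z - 2*x^2*y^3*z + x^5 + 2*x^3*y^2 + x*y^4 - x*y^2*z^2 + 6*x^2*y*z + y^3*z - 5*x^3 - 5*x*y^2 - 2*y*z + 5*x
and tr(b a b a b a) = tr(b a) * tr(b a b a) - tr(b^-1 a^-1)   [split at repeated b] = z^3 - 3*z
tr(b a b a b a^2) = tr(a) * tr(b a b a b a) - tr(b a b a b) = x*z^3 - y*z^2 - 2*x*z + y
next, tr(b a^3 b a b a) = tr(a) * tr(b a b a b a^2) - tr(b a b a b a) = x^2*z^3 - x*y*z^2 - 2*x^2*z - z^3 + x*y + 3*z
tr(a^3 b a b a^2 b) = tr(a) * tr(b a^3 b a b a) - tr(b a^3 b a b) = x^3*z^3 - 2*x^2*y*z^2 - x^3*z + x*y^2*z - x*z^3 + x^2*y + y*z^2 + x*z - y
tr(b a b a^3) = tr(a) * tr(a b a b a) - tr(a b a b) = x^2*z^2 - x*y*z - x^2 - z^2 + 2
next, tr(b a b a^4) = tr(a) * tr(b a b a^3) - tr(b a b a^2) = x^3*z^2 - x^2*y*z - x^3 - 2*x*z^2 + y*z + 3*x
tr(a^3 b a b a^2) = tr(a) * tr(b a b a^4) - tr(b a b a^3) = x^4*z^2 - x^3*y*z - x^4 - 3*x^2*z^2 + 2*x*y*z + 4*x^2 + z^2 - 2
tr(b a^2 b^2 a^3 b a) = tr(b) * tr(a^3 b a b a^2 b) - tr(a^3 b a b a^2) = x^3*y*z^3 - x^4*z^2 - 2*x^2*y^2*z^2 + x*y^3*z - x*y*z^3 + x^4 + x^2*y^2 + 3*x^2*z^2 + y^2*z^2 - x*y*z - 4*x^2 - y^2 - z^2 + 2
next, tr(a^-1 b a^2 b^2 a^3 b) = tr(b a^2 b^2 a^3 b) * tr(a) - tr(b a^2 b^2 a^3 b a) = x^4*y^2*z^2 - 2*x^5*y*z - 2*x^3*y^3*z - x^3*y*z^3 + x^6 + 2*x^4*y^2 + x^4*z^2 + x^2*y^4 + x^2*y^2*z^2 + 6*x^3*y*z + x*y*z^3 - 6*x^4 - 6*x^2*y^2 - 3*x^2*z^2 - y^2*z^2 - x*y*z + 9*x^2 + y^2 + z^2 - 2
next, tr(a b^-1 a^-1 b a^2 b^2 a^2) = tr(a^-1 b a^2 b^2 a^3) * tr(b) - tr(a^-1 b a^2 b^2 a^3 b) = -x^4*y^2*z^2 + 2*x^5*y*z + 2*x^3*y^3*z + x^3*y*z^3 - x^6 - 2*x^4*y^2 - x^4*z^2 - x^2*y^4 - 7*x^3*y*z - 2*x*y^3*z - x*y*z^3 + 6*x^4 + 7*x^2*y^2 + 3*x^2*z^2 + y^4 + y^2*z^2 + 3*x*y*z - 9*x^2 - 4*y^2 - z^2 + 2

-x^4*y^2*z^2 + 2*x^5*y*z + 2*x^3*y^3*z + x^3*y*z^3 - x^6 - 2*x^4*y^2 - x^4*z^2 - x^2*y^4 - 7*x^3*y*z - 2*x*y^3*z - x*y*z^3 + 6*x^4 + 7*x^2*y^2 + 3*x^2*z^2 + y^4 + y^2*z^2 + 3*x*y*z - 9*x^2 - 4*y^2 - z^2 + 2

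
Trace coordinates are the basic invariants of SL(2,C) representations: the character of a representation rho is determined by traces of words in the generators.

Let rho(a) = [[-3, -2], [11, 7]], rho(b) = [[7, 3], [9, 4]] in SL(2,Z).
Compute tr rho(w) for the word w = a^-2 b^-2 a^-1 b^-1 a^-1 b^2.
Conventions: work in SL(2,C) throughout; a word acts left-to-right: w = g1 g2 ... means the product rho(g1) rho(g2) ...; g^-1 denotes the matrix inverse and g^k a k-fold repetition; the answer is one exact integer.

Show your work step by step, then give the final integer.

3738515

rho(a^-1) = [[7, 2], [-11, -3]]
... * rho(a^-1) = [[7, 2], [-11, -3]]  ->  [[27, 8], [-44, -13]]
... * rho(b^-1) = [[4, -3], [-9, 7]]  ->  [[36, -25], [-59, 41]]
... * rho(b^-1) = [[4, -3], [-9, 7]]  ->  [[369, -283], [-605, 464]]
... * rho(a^-1) = [[7, 2], [-11, -3]]  ->  [[5696, 1587], [-9339, -2602]]
... * rho(b^-1) = [[4, -3], [-9, 7]]  ->  [[8501, -5979], [-13938, 9803]]
... * rho(a^-1) = [[7, 2], [-11, -3]]  ->  [[125276, 34939], [-205399, -57285]]
... * rho(b) = [[7, 3], [9, 4]]  ->  [[1191383, 515584], [-1953358, -845337]]
... * rho(b) = [[7, 3], [9, 4]]  ->  [[12979937, 5636485], [-21281539, -9241422]]
tr = 12979937 + -9241422 = 3738515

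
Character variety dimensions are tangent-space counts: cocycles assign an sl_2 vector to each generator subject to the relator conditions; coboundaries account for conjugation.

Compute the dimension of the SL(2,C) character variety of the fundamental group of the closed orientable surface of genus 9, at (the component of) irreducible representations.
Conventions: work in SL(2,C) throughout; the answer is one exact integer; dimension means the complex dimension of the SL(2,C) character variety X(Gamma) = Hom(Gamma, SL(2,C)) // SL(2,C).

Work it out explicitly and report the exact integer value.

48

pi_1 of the closed genus-9 surface has 18 generators bound by the single product-of-commutators relator.
Unconstrained cocycle data is one sl_2 vector per generator (54 dimensions), cut by the relator condition d_2(z) = 0.
d_2 is surjective at irreducible rho (its cokernel H^2 is dual to H^0 = 0), so dim Z^1 = 54 - 3 = 51.
As always at irreducible rho, dim B^1 = 3.
dim H^1 = 51 - 3 = 48 = dim X.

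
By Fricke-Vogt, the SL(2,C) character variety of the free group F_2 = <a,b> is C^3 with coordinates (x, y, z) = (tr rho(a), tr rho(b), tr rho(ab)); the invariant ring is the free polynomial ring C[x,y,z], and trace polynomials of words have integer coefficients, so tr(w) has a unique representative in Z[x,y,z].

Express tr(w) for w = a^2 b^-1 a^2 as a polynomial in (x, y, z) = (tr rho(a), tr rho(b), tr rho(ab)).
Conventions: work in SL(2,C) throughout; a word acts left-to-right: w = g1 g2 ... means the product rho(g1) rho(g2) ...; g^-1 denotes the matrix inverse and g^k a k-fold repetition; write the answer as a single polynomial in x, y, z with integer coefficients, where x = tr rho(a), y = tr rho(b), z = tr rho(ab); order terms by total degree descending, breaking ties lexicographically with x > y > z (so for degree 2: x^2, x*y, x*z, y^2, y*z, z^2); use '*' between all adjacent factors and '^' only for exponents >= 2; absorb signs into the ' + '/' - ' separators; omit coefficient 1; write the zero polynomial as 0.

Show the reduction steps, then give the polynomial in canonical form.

so trace(a^2) = trace(a)*trace(a) - trace(1)   [square of a] = x^2 - 2
reduce: trace(a^3) = trace(a)*trace(a^2) - trace(a)   [square of a] = x^3 - 3*x
so trace(a^4) = trace(a)*trace(a^3) - trace(a^2)   [square of a] = x^4 - 4*x^2 + 2
trace(b a^2) = trace(a)*trace(b a) - trace(b)   [square of a] = x*z - y
trace(a^2 b a) = trace(a)*trace(b a^2) - trace(b a)   [square of a] = x^2*z - x*y - z
so trace(a^4 b) = trace(a)*trace(a^2 b a) - trace(a^2 b)   [square of a] = x^3*z - x^2*y - 2*x*z + y
so trace(a^2 b^-1 a^2) = trace(a^4)*trace(b) - trace(a^4 b)   [inverse elimination on b] = x^4*y - x^3*z - 3*x^2*y + 2*x*z + y

x^4*y - x^3*z - 3*x^2*y + 2*x*z + y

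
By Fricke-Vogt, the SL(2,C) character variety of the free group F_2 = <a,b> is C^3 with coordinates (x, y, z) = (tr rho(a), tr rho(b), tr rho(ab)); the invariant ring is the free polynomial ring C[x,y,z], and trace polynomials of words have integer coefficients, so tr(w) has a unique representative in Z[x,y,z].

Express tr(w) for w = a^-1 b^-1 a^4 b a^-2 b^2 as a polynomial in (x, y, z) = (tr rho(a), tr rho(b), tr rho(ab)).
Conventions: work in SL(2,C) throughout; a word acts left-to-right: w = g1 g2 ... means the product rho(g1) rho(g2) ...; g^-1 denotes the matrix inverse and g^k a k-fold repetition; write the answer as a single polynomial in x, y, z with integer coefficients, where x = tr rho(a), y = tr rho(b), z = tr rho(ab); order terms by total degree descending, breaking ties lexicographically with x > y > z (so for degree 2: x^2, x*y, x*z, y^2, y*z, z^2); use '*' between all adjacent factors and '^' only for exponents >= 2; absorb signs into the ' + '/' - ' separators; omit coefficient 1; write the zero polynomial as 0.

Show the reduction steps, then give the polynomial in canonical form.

-x^6*y^3*z + x^7*y^2 + x^5*y^4 + 2*x^5*y^2*z^2 + 2*x^4*y^3*z - x^4*y*z^3 - x^7 - 8*x^5*y^2 - x^5*z^2 - 3*x^3*y^4 - 5*x^3*y^2*z^2 + 3*x^4*y*z + 2*x^2*y*z^3 + 7*x^5 + 17*x^3*y^2 + 3*x^3*z^2 + 2*x*y^4 + 2*x*y^2*z^2 - 6*x^2*y*z - 14*x^3 - 10*x*y^2 - 2*x*z^2 + y*z + 7*x

use: tr(a^2 b) = tr(a) * tr(b a) - tr(b) = x*z - y
tr(a^2) = tr(a) * tr(a) - tr(1) = x^2 - 2
tr(b a^2 b) = tr(b) * tr(a^2 b) - tr(a^2) = x*y*z - x^2 - y^2 + 2
use: tr(b^3 a^2) = tr(b) * tr(b a^2 b) - tr(b a^2) = x*y^2*z - x^2*y - y^3 - x*z + 3*y
use: tr(b a b) = tr(b) * tr(a b) - tr(a) = y*z - x
tr(b^3 a) = tr(b) * tr(b a b) - tr(b a) = y^2*z - x*y - z
tr(b^2 a^3 b) = tr(a) * tr(b^3 a^2) - tr(b^3 a) = x^2*y^2*z - x^3*y - x*y^3 - x^2*z - y^2*z + 4*x*y + z
use: tr(b a b a) = tr(a b) * tr(a b) - tr(1) = z^2 - 2
apply: tr(a^2 b a b) = tr(a) * tr(b a b a) - tr(b a b) = x*z^2 - y*z - x
tr(a^2 b a) = tr(a) * tr(b a^2) - tr(b a) = x^2*z - x*y - z
use: tr(b a b^2 a^2) = tr(b) * tr(a^2 b a b) - tr(a^2 b a) = x*y*z^2 - x^2*z - y^2*z + z
use: tr(b a b^2 a) = tr(b) * tr(a b a b) - tr(a b a) = y*z^2 - x*z - y
tr(b^2 a^3 b a) = tr(a) * tr(b a b^2 a^2) - tr(b a b^2 a) = x^2*y*z^2 - x^3*z - x*y^2*z - y*z^2 + 2*x*z + y
use: tr(b^2 a^3 b a^-1) = tr(b^2 a^3 b) * tr(a) - tr(b^2 a^3 b a) = x^3*y^2*z - x^4*y - x^2*y^3 - x^2*y*z^2 + 4*x^2*y + y*z^2 - x*z - y
use: tr(a^3 b a^-2 b^2) = tr(b^2 a^3 b a^-1) * tr(a) - tr(b^2 a^3 b) = x^4*y^2*z - x^5*y - x^3*y^3 - x^3*y*z^2 - x^2*y^2*z + 5*x^3*y + x*y^3 + x*y*z^2 + y^2*z - 5*x*y - z
tr(a b^2 a^2) = tr(a) * tr(b^2 a^2) - tr(b^2 a) = x^2*y*z - x^3 - x*y^2 - y*z + 3*x
use: tr(b a^4 b) = tr(a) * tr(a b^2 a^2) - tr(a b^2 a) = x^3*y*z - x^4 - x^2*y^2 - 2*x*y*z + 4*x^2 + y^2 - 2
use: tr(b a^4) = tr(a) * tr(a b a^2) - tr(a b a) = x^3*z - x^2*y - 2*x*z + y
apply: tr(b^2 a^4 b) = tr(b) * tr(b a^4 b) - tr(b a^4) = x^3*y^2*z - x^4*y - x^2*y^3 - x^3*z - 2*x*y^2*z + 5*x^2*y + y^3 + 2*x*z - 3*y
use: tr(b^3 a^4 b) = tr(b) * tr(b^2 a^4 b) - tr(b^2 a^4) = x^3*y^3*z - x^4*y^2 - x^2*y^4 - 2*x^3*y*z - 2*x*y^3*z + x^4 + 6*x^2*y^2 + y^4 + 4*x*y*z - 4*x^2 - 4*y^2 + 2
tr(b a b^3 a) = tr(b) * tr(a b a b^2) - tr(a b a b) = y^2*z^2 - x*y*z - y^2 - z^2 + 2
apply: tr(b a b^3) = tr(b) * tr(b a b^2) - tr(b a b) = y^3*z - x*y^2 - 2*y*z + x
use: tr(a b a b^3 a) = tr(a) * tr(b a b^3 a) - tr(b a b^3) = x*y^2*z^2 - x^2*y*z - y^3*z - x*z^2 + 2*y*z + x
tr(a b a b^3 a^2) = tr(a) * tr(a b a b^3 a) - tr(a b a b^3) = x^2*y^2*z^2 - x^3*y*z - x*y^3*z - x^2*z^2 - y^2*z^2 + 3*x*y*z + x^2 + y^2 + z^2 - 2
tr(b^3 a^4 b a) = tr(a) * tr(a b a b^3 a^2) - tr(a b a b^3 a) = x^3*y^2*z^2 - x^4*y*z - x^2*y^3*z - x^3*z^2 - 2*x*y^2*z^2 + 4*x^2*y*z + y^3*z + x^3 + x*y^2 + 2*x*z^2 - 2*y*z - 3*x
tr(b^3 a^4 b a^-1) = tr(b^3 a^4 b) * tr(a) - tr(b^3 a^4 b a) = x^4*y^3*z - x^5*y^2 - x^3*y^4 - x^3*y^2*z^2 - x^4*y*z - x^2*y^3*z + x^5 + 6*x^3*y^2 + x^3*z^2 + x*y^4 + 2*x*y^2*z^2 - y^3*z - 5*x^3 - 5*x*y^2 - 2*x*z^2 + 2*y*z + 5*x
apply: tr(b a^4 b a^-2 b^2) = tr(b^3 a^4 b a^-1) * tr(a) - tr(b^3 a^4 b) = x^5*y^3*z - x^6*y^2 - x^4*y^4 - x^4*y^2*z^2 - x^5*y*z - 2*x^3*y^3*z + x^6 + 7*x^4*y^2 + x^4*z^2 + 2*x^2*y^4 + 2*x^2*y^2*z^2 + 2*x^3*y*z + x*y^3*z - 6*x^4 - 11*x^2*y^2 - 2*x^2*z^2 - y^4 - 2*x*y*z + 9*x^2 + 4*y^2 - 2
tr(a b^2 a b a) = tr(b) * tr(a b a^2 b) - tr(a b a^2) = x*y*z^2 - x^2*z - y^2*z + z
apply: tr(a b a^3 b^2) = tr(a) * tr(a b^2 a b a) - tr(a b^2 a b) = x^2*y*z^2 - x^3*z - x*y^2*z - y*z^2 + 2*x*z + y
tr(a b a^3 b) = tr(a) * tr(b a b a^2) - tr(b a b a) = x^2*z^2 - x*y*z - x^2 - z^2 + 2
use: tr(a^2 b^3 a b a) = tr(b) * tr(a b a^3 b^2) - tr(a b a^3 b) = x^2*y^2*z^2 - x^3*y*z - x*y^3*z - x^2*z^2 - y^2*z^2 + 3*x*y*z + x^2 + y^2 + z^2 - 2
use: tr(a^2 b^3 a b) = tr(b) * tr(b a b a^2 b) - tr(b a b a^2) = x*y^2*z^2 - x^2*y*z - y^3*z - x*z^2 + 2*y*z + x
tr(b^2 a b a^4 b) = tr(a) * tr(a^2 b^3 a b a) - tr(a^2 b^3 a b) = x^3*y^2*z^2 - x^4*y*z - x^2*y^3*z - x^3*z^2 - 2*x*y^2*z^2 + 4*x^2*y*z + y^3*z + x^3 + x*y^2 + 2*x*z^2 - 2*y*z - 3*x
tr(b a b a b a) = tr(a b) * tr(a b a b) - tr(a^-1 b^-1) = z^3 - 3*z
tr(a b a b a b a) = tr(a) * tr(b a b a b a) - tr(b a b a b) = x*z^3 - y*z^2 - 2*x*z + y
tr(a b a^3 b a b) = tr(a) * tr(a b a b a b a) - tr(a b a b a b) = x^2*z^3 - x*y*z^2 - 2*x^2*z - z^3 + x*y + 3*z
tr(a b a^3 b a) = tr(a) * tr(b a^3 b a) - tr(b a^3 b) = x^3*z^2 - 2*x^2*y*z + x*y^2 - x*z^2 + y*z - x
apply: tr(a^2 b a b^2 a b a) = tr(b) * tr(a b a^3 b a b) - tr(a b a^3 b a) = x^2*y*z^3 - x^3*z^2 - x*y^2*z^2 - y*z^3 + x*z^2 + 2*y*z + x
tr(b a b^2 a b a) = tr(b) * tr(a b a b a b) - tr(a b a b a) = y*z^3 - x*z^2 - 2*y*z + x
apply: tr(b a b^2 a b) = tr(b) * tr(a b^2 a b) - tr(a b^2 a) = y^2*z^2 - 2*x*y*z + x^2 - 2
tr(a^2 b a b^2 a b) = tr(a) * tr(b a b^2 a b a) - tr(b a b^2 a b) = x*y*z^3 - x^2*z^2 - y^2*z^2 + 2
use: tr(b^2 a b a^4 b a) = tr(a) * tr(a^2 b a b^2 a b a) - tr(a^2 b a b^2 a b) = x^3*y*z^3 - x^4*z^2 - x^2*y^2*z^2 - 2*x*y*z^3 + 2*x^2*z^2 + y^2*z^2 + 2*x*y*z + x^2 - 2
tr(b^2 a b a^4 b a^-1) = tr(b^2 a b a^4 b) * tr(a) - tr(b^2 a b a^4 b a) = x^4*y^2*z^2 - x^5*y*z - x^3*y^3*z - x^3*y*z^3 - x^2*y^2*z^2 + 4*x^3*y*z + x*y^3*z + 2*x*y*z^3 + x^4 + x^2*y^2 - y^2*z^2 - 4*x*y*z - 4*x^2 + 2
tr(b a^4 b a^-2 b^2 a) = tr(b^2 a b a^4 b a^-1) * tr(a) - tr(b^2 a b a^4 b) = x^5*y^2*z^2 - x^6*y*z - x^4*y^3*z - x^4*y*z^3 - 2*x^3*y^2*z^2 + 5*x^4*y*z + 2*x^2*y^3*z + 2*x^2*y*z^3 + x^5 + x^3*y^2 + x^3*z^2 + x*y^2*z^2 - 8*x^2*y*z - y^3*z - 5*x^3 - x*y^2 - 2*x*z^2 + 2*y*z + 5*x
tr(a^4 b a^-2 b^2 a^-1 b) = tr(b a^4 b a^-2 b^2) * tr(a) - tr(b a^4 b a^-2 b^2 a) = x^6*y^3*z - x^7*y^2 - x^5*y^4 - 2*x^5*y^2*z^2 - x^4*y^3*z + x^4*y*z^3 + x^7 + 7*x^5*y^2 + x^5*z^2 + 2*x^3*y^4 + 4*x^3*y^2*z^2 - 3*x^4*y*z - x^2*y^3*z - 2*x^2*y*z^3 - 7*x^5 - 12*x^3*y^2 - 3*x^3*z^2 - x*y^4 - x*y^2*z^2 + 6*x^2*y*z + y^3*z + 14*x^3 + 5*x*y^2 + 2*x*z^2 - 2*y*z - 7*x
tr(a^-1 b^-1 a^4 b a^-2 b^2) = tr(a^4 b a^-2 b^2 a^-1) * tr(b) - tr(a^4 b a^-2 b^2 a^-1 b) = -x^6*y^3*z + x^7*y^2 + x^5*y^4 + 2*x^5*y^2*z^2 + 2*x^4*y^3*z - x^4*y*z^3 - x^7 - 8*x^5*y^2 - x^5*z^2 - 3*x^3*y^4 - 5*x^3*y^2*z^2 + 3*x^4*y*z + 2*x^2*y*z^3 + 7*x^5 + 17*x^3*y^2 + 3*x^3*z^2 + 2*x*y^4 + 2*x*y^2*z^2 - 6*x^2*y*z - 14*x^3 - 10*x*y^2 - 2*x*z^2 + y*z + 7*x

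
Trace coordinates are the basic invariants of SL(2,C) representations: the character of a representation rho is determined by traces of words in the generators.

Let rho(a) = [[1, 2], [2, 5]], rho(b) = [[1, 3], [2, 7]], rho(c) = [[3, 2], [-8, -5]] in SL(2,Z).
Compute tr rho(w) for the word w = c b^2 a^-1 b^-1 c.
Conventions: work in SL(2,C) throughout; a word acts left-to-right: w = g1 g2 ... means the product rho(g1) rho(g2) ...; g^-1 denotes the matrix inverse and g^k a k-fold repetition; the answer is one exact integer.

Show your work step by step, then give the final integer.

3602

rho(c) = [[3, 2], [-8, -5]]
... * rho(b) = [[1, 3], [2, 7]]  ->  [[7, 23], [-18, -59]]
... * rho(b) = [[1, 3], [2, 7]]  ->  [[53, 182], [-136, -467]]
... * rho(a^-1) = [[5, -2], [-2, 1]]  ->  [[-99, 76], [254, -195]]
... * rho(b^-1) = [[7, -3], [-2, 1]]  ->  [[-845, 373], [2168, -957]]
... * rho(c) = [[3, 2], [-8, -5]]  ->  [[-5519, -3555], [14160, 9121]]
tr = -5519 + 9121 = 3602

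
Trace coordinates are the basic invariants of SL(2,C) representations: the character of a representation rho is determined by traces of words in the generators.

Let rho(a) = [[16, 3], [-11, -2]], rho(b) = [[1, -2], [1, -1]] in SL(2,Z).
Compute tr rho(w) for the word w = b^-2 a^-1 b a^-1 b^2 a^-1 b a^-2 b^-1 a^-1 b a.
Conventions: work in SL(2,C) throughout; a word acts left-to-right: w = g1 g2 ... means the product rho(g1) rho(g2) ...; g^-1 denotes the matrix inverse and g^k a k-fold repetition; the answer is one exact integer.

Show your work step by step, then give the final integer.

5047756

rho(b^-1) = [[-1, 2], [-1, 1]]
... * rho(b^-1) = [[-1, 2], [-1, 1]]  ->  [[-1, 0], [0, -1]]
... * rho(a^-1) = [[-2, -3], [11, 16]]  ->  [[2, 3], [-11, -16]]
... * rho(b) = [[1, -2], [1, -1]]  ->  [[5, -7], [-27, 38]]
... * rho(a^-1) = [[-2, -3], [11, 16]]  ->  [[-87, -127], [472, 689]]
... * rho(b) = [[1, -2], [1, -1]]  ->  [[-214, 301], [1161, -1633]]
... * rho(b) = [[1, -2], [1, -1]]  ->  [[87, 127], [-472, -689]]
... * rho(a^-1) = [[-2, -3], [11, 16]]  ->  [[1223, 1771], [-6635, -9608]]
... * rho(b) = [[1, -2], [1, -1]]  ->  [[2994, -4217], [-16243, 22878]]
... * rho(a^-1) = [[-2, -3], [11, 16]]  ->  [[-52375, -76454], [284144, 414777]]
... * rho(a^-1) = [[-2, -3], [11, 16]]  ->  [[-736244, -1066139], [3994259, 5784000]]
... * rho(b^-1) = [[-1, 2], [-1, 1]]  ->  [[1802383, -2538627], [-9778259, 13772518]]
... * rho(a^-1) = [[-2, -3], [11, 16]]  ->  [[-31529663, -46025181], [171054216, 249695065]]
... * rho(b) = [[1, -2], [1, -1]]  ->  [[-77554844, 109084507], [420749281, -591803497]]
... * rho(a) = [[16, 3], [-11, -2]]  ->  [[-2440807081, -450833546], [13241826963, 2445854837]]
tr = -2440807081 + 2445854837 = 5047756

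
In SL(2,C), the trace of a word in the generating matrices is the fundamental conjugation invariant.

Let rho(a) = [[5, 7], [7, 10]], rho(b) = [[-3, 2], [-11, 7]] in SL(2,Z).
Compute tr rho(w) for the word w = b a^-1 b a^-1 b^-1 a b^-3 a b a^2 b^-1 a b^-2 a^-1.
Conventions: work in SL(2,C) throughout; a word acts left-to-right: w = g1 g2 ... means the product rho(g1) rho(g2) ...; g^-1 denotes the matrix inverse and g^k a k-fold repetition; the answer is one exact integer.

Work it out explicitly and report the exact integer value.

rho(b) = [[-3, 2], [-11, 7]]
... * rho(a^-1) = [[10, -7], [-7, 5]]  ->  [[-44, 31], [-159, 112]]
... * rho(b) = [[-3, 2], [-11, 7]]  ->  [[-209, 129], [-755, 466]]
... * rho(a^-1) = [[10, -7], [-7, 5]]  ->  [[-2993, 2108], [-10812, 7615]]
... * rho(b^-1) = [[7, -2], [11, -3]]  ->  [[2237, -338], [8081, -1221]]
... * rho(a) = [[5, 7], [7, 10]]  ->  [[8819, 12279], [31858, 44357]]
... * rho(b^-1) = [[7, -2], [11, -3]]  ->  [[196802, -54475], [710933, -196787]]
... * rho(b^-1) = [[7, -2], [11, -3]]  ->  [[778389, -230179], [2811874, -831505]]
... * rho(b^-1) = [[7, -2], [11, -3]]  ->  [[2916754, -866241], [10536563, -3129233]]
... * rho(a) = [[5, 7], [7, 10]]  ->  [[8520083, 11754868], [30778184, 42463611]]
... * rho(b) = [[-3, 2], [-11, 7]]  ->  [[-154863797, 99324242], [-559434273, 358801645]]
... * rho(a) = [[5, 7], [7, 10]]  ->  [[-79049291, -90804159], [-285559850, -328023461]]
... * rho(a) = [[5, 7], [7, 10]]  ->  [[-1030875568, -1461386627], [-3723963477, -5279153560]]
... * rho(b^-1) = [[7, -2], [11, -3]]  ->  [[-23291381873, 6445911017], [-84138433499, 23285387634]]
... * rho(a) = [[5, 7], [7, 10]]  ->  [[-71335532246, -98580562941], [-257694454057, -356115158153]]
... * rho(b^-1) = [[7, -2], [11, -3]]  ->  [[-1583734918073, 438412753315], [-5721127918082, 1583734382573]]
... * rho(b^-1) = [[7, -2], [11, -3]]  ->  [[-6263604140046, 1852231576201], [-22626817218271, 6691052688445]]
... * rho(a^-1) = [[10, -7], [-7, 5]]  ->  [[-75601662433867, 53106386861327], [-273105541001825, 191842983970122]]
tr = -75601662433867 + 191842983970122 = 116241321536255

116241321536255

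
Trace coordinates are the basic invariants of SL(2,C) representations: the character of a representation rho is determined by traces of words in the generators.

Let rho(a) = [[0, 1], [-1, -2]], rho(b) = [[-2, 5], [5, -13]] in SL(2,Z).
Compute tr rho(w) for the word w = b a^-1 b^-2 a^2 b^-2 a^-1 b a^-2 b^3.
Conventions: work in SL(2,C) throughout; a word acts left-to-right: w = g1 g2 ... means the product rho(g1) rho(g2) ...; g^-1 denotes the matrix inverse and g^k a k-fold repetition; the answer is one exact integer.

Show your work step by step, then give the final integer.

rho(b) = [[-2, 5], [5, -13]]
... * rho(a^-1) = [[-2, -1], [1, 0]]  ->  [[9, 2], [-23, -5]]
... * rho(b^-1) = [[-13, -5], [-5, -2]]  ->  [[-127, -49], [324, 125]]
... * rho(b^-1) = [[-13, -5], [-5, -2]]  ->  [[1896, 733], [-4837, -1870]]
... * rho(a) = [[0, 1], [-1, -2]]  ->  [[-733, 430], [1870, -1097]]
... * rho(a) = [[0, 1], [-1, -2]]  ->  [[-430, -1593], [1097, 4064]]
... * rho(b^-1) = [[-13, -5], [-5, -2]]  ->  [[13555, 5336], [-34581, -13613]]
... * rho(b^-1) = [[-13, -5], [-5, -2]]  ->  [[-202895, -78447], [517618, 200131]]
... * rho(a^-1) = [[-2, -1], [1, 0]]  ->  [[327343, 202895], [-835105, -517618]]
... * rho(b) = [[-2, 5], [5, -13]]  ->  [[359789, -1000920], [-917880, 2553509]]
... * rho(a^-1) = [[-2, -1], [1, 0]]  ->  [[-1720498, -359789], [4389269, 917880]]
... * rho(a^-1) = [[-2, -1], [1, 0]]  ->  [[3081207, 1720498], [-7860658, -4389269]]
... * rho(b) = [[-2, 5], [5, -13]]  ->  [[2440076, -6960439], [-6225029, 17757207]]
... * rho(b) = [[-2, 5], [5, -13]]  ->  [[-39682347, 102686087], [101236093, -261968836]]
... * rho(b) = [[-2, 5], [5, -13]]  ->  [[592795129, -1533330866], [-1512316366, 3911775333]]
tr = 592795129 + 3911775333 = 4504570462

4504570462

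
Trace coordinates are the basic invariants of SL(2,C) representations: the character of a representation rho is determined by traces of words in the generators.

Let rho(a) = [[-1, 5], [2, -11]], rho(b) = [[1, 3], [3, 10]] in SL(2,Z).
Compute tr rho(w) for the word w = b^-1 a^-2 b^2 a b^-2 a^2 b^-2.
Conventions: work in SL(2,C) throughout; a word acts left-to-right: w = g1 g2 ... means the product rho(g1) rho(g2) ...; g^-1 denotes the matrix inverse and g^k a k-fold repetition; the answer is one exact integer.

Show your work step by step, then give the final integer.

rho(b^-1) = [[10, -3], [-3, 1]]
... * rho(a^-1) = [[-11, -5], [-2, -1]]  ->  [[-104, -47], [31, 14]]
... * rho(a^-1) = [[-11, -5], [-2, -1]]  ->  [[1238, 567], [-369, -169]]
... * rho(b) = [[1, 3], [3, 10]]  ->  [[2939, 9384], [-876, -2797]]
... * rho(b) = [[1, 3], [3, 10]]  ->  [[31091, 102657], [-9267, -30598]]
... * rho(a) = [[-1, 5], [2, -11]]  ->  [[174223, -973772], [-51929, 290243]]
... * rho(b^-1) = [[10, -3], [-3, 1]]  ->  [[4663546, -1496441], [-1390019, 446030]]
... * rho(b^-1) = [[10, -3], [-3, 1]]  ->  [[51124783, -15487079], [-15238280, 4616087]]
... * rho(a) = [[-1, 5], [2, -11]]  ->  [[-82098941, 425981784], [24470454, -126968357]]
... * rho(a) = [[-1, 5], [2, -11]]  ->  [[934062509, -5096294329], [-278407168, 1519004197]]
... * rho(b^-1) = [[10, -3], [-3, 1]]  ->  [[24629508077, -7898481856], [-7341084271, 2354225701]]
... * rho(b^-1) = [[10, -3], [-3, 1]]  ->  [[269990526338, -81787006087], [-80473519813, 24377478514]]
tr = 269990526338 + 24377478514 = 294368004852

294368004852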